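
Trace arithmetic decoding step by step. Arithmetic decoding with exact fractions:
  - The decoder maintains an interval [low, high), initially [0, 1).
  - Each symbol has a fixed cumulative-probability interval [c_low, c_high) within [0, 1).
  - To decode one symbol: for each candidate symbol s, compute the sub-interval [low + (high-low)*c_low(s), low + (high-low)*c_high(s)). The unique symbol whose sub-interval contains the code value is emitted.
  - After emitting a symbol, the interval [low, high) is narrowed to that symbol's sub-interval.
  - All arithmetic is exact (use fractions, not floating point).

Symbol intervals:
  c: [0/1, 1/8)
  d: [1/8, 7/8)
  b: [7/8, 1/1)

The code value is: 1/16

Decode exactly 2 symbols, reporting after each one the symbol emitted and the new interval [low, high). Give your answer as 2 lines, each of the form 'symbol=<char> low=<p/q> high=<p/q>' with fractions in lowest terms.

Answer: symbol=c low=0/1 high=1/8
symbol=d low=1/64 high=7/64

Derivation:
Step 1: interval [0/1, 1/1), width = 1/1 - 0/1 = 1/1
  'c': [0/1 + 1/1*0/1, 0/1 + 1/1*1/8) = [0/1, 1/8) <- contains code 1/16
  'd': [0/1 + 1/1*1/8, 0/1 + 1/1*7/8) = [1/8, 7/8)
  'b': [0/1 + 1/1*7/8, 0/1 + 1/1*1/1) = [7/8, 1/1)
  emit 'c', narrow to [0/1, 1/8)
Step 2: interval [0/1, 1/8), width = 1/8 - 0/1 = 1/8
  'c': [0/1 + 1/8*0/1, 0/1 + 1/8*1/8) = [0/1, 1/64)
  'd': [0/1 + 1/8*1/8, 0/1 + 1/8*7/8) = [1/64, 7/64) <- contains code 1/16
  'b': [0/1 + 1/8*7/8, 0/1 + 1/8*1/1) = [7/64, 1/8)
  emit 'd', narrow to [1/64, 7/64)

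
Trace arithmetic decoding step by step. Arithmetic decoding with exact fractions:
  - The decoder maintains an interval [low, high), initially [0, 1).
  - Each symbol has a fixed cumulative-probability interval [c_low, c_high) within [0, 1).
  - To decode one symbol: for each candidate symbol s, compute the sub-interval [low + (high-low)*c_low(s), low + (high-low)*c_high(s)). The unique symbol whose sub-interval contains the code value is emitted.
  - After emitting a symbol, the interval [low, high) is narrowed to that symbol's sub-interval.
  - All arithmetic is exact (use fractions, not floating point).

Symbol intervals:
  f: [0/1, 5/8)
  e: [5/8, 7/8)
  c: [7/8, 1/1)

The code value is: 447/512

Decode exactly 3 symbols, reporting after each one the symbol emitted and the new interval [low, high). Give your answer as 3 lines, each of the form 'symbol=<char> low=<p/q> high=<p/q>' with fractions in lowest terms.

Answer: symbol=e low=5/8 high=7/8
symbol=c low=27/32 high=7/8
symbol=c low=223/256 high=7/8

Derivation:
Step 1: interval [0/1, 1/1), width = 1/1 - 0/1 = 1/1
  'f': [0/1 + 1/1*0/1, 0/1 + 1/1*5/8) = [0/1, 5/8)
  'e': [0/1 + 1/1*5/8, 0/1 + 1/1*7/8) = [5/8, 7/8) <- contains code 447/512
  'c': [0/1 + 1/1*7/8, 0/1 + 1/1*1/1) = [7/8, 1/1)
  emit 'e', narrow to [5/8, 7/8)
Step 2: interval [5/8, 7/8), width = 7/8 - 5/8 = 1/4
  'f': [5/8 + 1/4*0/1, 5/8 + 1/4*5/8) = [5/8, 25/32)
  'e': [5/8 + 1/4*5/8, 5/8 + 1/4*7/8) = [25/32, 27/32)
  'c': [5/8 + 1/4*7/8, 5/8 + 1/4*1/1) = [27/32, 7/8) <- contains code 447/512
  emit 'c', narrow to [27/32, 7/8)
Step 3: interval [27/32, 7/8), width = 7/8 - 27/32 = 1/32
  'f': [27/32 + 1/32*0/1, 27/32 + 1/32*5/8) = [27/32, 221/256)
  'e': [27/32 + 1/32*5/8, 27/32 + 1/32*7/8) = [221/256, 223/256)
  'c': [27/32 + 1/32*7/8, 27/32 + 1/32*1/1) = [223/256, 7/8) <- contains code 447/512
  emit 'c', narrow to [223/256, 7/8)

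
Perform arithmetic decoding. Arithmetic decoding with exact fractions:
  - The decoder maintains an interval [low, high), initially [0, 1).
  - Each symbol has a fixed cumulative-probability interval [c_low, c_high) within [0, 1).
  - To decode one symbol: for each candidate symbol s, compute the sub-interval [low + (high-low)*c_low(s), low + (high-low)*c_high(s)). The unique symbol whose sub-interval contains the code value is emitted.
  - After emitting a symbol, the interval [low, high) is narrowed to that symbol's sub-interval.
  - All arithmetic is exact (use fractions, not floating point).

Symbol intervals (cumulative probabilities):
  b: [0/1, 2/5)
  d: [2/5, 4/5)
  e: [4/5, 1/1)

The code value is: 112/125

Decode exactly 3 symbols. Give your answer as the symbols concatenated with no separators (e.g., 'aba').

Step 1: interval [0/1, 1/1), width = 1/1 - 0/1 = 1/1
  'b': [0/1 + 1/1*0/1, 0/1 + 1/1*2/5) = [0/1, 2/5)
  'd': [0/1 + 1/1*2/5, 0/1 + 1/1*4/5) = [2/5, 4/5)
  'e': [0/1 + 1/1*4/5, 0/1 + 1/1*1/1) = [4/5, 1/1) <- contains code 112/125
  emit 'e', narrow to [4/5, 1/1)
Step 2: interval [4/5, 1/1), width = 1/1 - 4/5 = 1/5
  'b': [4/5 + 1/5*0/1, 4/5 + 1/5*2/5) = [4/5, 22/25)
  'd': [4/5 + 1/5*2/5, 4/5 + 1/5*4/5) = [22/25, 24/25) <- contains code 112/125
  'e': [4/5 + 1/5*4/5, 4/5 + 1/5*1/1) = [24/25, 1/1)
  emit 'd', narrow to [22/25, 24/25)
Step 3: interval [22/25, 24/25), width = 24/25 - 22/25 = 2/25
  'b': [22/25 + 2/25*0/1, 22/25 + 2/25*2/5) = [22/25, 114/125) <- contains code 112/125
  'd': [22/25 + 2/25*2/5, 22/25 + 2/25*4/5) = [114/125, 118/125)
  'e': [22/25 + 2/25*4/5, 22/25 + 2/25*1/1) = [118/125, 24/25)
  emit 'b', narrow to [22/25, 114/125)

Answer: edb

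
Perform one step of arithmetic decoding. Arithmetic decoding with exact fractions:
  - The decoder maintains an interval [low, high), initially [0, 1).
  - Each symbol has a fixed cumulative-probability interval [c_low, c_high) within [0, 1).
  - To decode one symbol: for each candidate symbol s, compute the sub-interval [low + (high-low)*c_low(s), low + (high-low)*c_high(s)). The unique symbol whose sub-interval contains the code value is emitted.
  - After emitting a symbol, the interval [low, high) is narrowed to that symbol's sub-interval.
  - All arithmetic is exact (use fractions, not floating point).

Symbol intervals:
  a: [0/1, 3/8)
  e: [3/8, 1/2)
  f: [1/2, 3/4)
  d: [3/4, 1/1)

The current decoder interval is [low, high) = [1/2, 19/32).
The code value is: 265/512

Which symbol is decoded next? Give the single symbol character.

Interval width = high − low = 19/32 − 1/2 = 3/32
Scaled code = (code − low) / width = (265/512 − 1/2) / 3/32 = 3/16
  a: [0/1, 3/8) ← scaled code falls here ✓
  e: [3/8, 1/2) 
  f: [1/2, 3/4) 
  d: [3/4, 1/1) 

Answer: a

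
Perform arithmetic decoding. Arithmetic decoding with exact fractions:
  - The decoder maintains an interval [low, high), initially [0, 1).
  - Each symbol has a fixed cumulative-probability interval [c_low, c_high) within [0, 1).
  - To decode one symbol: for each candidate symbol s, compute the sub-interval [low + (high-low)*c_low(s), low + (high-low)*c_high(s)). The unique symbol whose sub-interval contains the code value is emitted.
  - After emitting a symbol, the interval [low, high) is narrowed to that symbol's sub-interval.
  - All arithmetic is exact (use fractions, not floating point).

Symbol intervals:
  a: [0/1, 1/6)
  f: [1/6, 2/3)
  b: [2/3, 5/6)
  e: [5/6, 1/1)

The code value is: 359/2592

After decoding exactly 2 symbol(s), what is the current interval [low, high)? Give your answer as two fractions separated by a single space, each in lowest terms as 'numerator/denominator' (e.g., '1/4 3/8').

Answer: 1/9 5/36

Derivation:
Step 1: interval [0/1, 1/1), width = 1/1 - 0/1 = 1/1
  'a': [0/1 + 1/1*0/1, 0/1 + 1/1*1/6) = [0/1, 1/6) <- contains code 359/2592
  'f': [0/1 + 1/1*1/6, 0/1 + 1/1*2/3) = [1/6, 2/3)
  'b': [0/1 + 1/1*2/3, 0/1 + 1/1*5/6) = [2/3, 5/6)
  'e': [0/1 + 1/1*5/6, 0/1 + 1/1*1/1) = [5/6, 1/1)
  emit 'a', narrow to [0/1, 1/6)
Step 2: interval [0/1, 1/6), width = 1/6 - 0/1 = 1/6
  'a': [0/1 + 1/6*0/1, 0/1 + 1/6*1/6) = [0/1, 1/36)
  'f': [0/1 + 1/6*1/6, 0/1 + 1/6*2/3) = [1/36, 1/9)
  'b': [0/1 + 1/6*2/3, 0/1 + 1/6*5/6) = [1/9, 5/36) <- contains code 359/2592
  'e': [0/1 + 1/6*5/6, 0/1 + 1/6*1/1) = [5/36, 1/6)
  emit 'b', narrow to [1/9, 5/36)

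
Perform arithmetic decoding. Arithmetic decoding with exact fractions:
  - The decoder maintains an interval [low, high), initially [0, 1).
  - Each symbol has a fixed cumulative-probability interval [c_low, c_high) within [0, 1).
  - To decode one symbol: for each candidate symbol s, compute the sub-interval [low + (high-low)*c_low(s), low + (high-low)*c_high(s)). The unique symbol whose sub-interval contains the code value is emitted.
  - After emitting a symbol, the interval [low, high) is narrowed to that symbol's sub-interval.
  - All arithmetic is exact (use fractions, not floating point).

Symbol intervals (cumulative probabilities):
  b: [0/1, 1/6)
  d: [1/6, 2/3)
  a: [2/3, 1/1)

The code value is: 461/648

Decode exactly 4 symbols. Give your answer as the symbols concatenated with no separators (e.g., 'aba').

Answer: abad

Derivation:
Step 1: interval [0/1, 1/1), width = 1/1 - 0/1 = 1/1
  'b': [0/1 + 1/1*0/1, 0/1 + 1/1*1/6) = [0/1, 1/6)
  'd': [0/1 + 1/1*1/6, 0/1 + 1/1*2/3) = [1/6, 2/3)
  'a': [0/1 + 1/1*2/3, 0/1 + 1/1*1/1) = [2/3, 1/1) <- contains code 461/648
  emit 'a', narrow to [2/3, 1/1)
Step 2: interval [2/3, 1/1), width = 1/1 - 2/3 = 1/3
  'b': [2/3 + 1/3*0/1, 2/3 + 1/3*1/6) = [2/3, 13/18) <- contains code 461/648
  'd': [2/3 + 1/3*1/6, 2/3 + 1/3*2/3) = [13/18, 8/9)
  'a': [2/3 + 1/3*2/3, 2/3 + 1/3*1/1) = [8/9, 1/1)
  emit 'b', narrow to [2/3, 13/18)
Step 3: interval [2/3, 13/18), width = 13/18 - 2/3 = 1/18
  'b': [2/3 + 1/18*0/1, 2/3 + 1/18*1/6) = [2/3, 73/108)
  'd': [2/3 + 1/18*1/6, 2/3 + 1/18*2/3) = [73/108, 19/27)
  'a': [2/3 + 1/18*2/3, 2/3 + 1/18*1/1) = [19/27, 13/18) <- contains code 461/648
  emit 'a', narrow to [19/27, 13/18)
Step 4: interval [19/27, 13/18), width = 13/18 - 19/27 = 1/54
  'b': [19/27 + 1/54*0/1, 19/27 + 1/54*1/6) = [19/27, 229/324)
  'd': [19/27 + 1/54*1/6, 19/27 + 1/54*2/3) = [229/324, 58/81) <- contains code 461/648
  'a': [19/27 + 1/54*2/3, 19/27 + 1/54*1/1) = [58/81, 13/18)
  emit 'd', narrow to [229/324, 58/81)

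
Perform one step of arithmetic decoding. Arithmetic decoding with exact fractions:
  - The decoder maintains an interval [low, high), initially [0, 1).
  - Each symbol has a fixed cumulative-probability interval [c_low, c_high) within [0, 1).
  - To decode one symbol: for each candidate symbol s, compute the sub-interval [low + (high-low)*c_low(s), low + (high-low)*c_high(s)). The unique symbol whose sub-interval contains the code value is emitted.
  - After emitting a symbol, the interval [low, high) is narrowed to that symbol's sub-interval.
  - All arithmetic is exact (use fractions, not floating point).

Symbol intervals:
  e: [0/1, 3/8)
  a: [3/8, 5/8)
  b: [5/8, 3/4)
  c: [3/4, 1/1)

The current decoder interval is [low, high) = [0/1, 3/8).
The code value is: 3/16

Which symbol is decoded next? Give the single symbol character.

Interval width = high − low = 3/8 − 0/1 = 3/8
Scaled code = (code − low) / width = (3/16 − 0/1) / 3/8 = 1/2
  e: [0/1, 3/8) 
  a: [3/8, 5/8) ← scaled code falls here ✓
  b: [5/8, 3/4) 
  c: [3/4, 1/1) 

Answer: a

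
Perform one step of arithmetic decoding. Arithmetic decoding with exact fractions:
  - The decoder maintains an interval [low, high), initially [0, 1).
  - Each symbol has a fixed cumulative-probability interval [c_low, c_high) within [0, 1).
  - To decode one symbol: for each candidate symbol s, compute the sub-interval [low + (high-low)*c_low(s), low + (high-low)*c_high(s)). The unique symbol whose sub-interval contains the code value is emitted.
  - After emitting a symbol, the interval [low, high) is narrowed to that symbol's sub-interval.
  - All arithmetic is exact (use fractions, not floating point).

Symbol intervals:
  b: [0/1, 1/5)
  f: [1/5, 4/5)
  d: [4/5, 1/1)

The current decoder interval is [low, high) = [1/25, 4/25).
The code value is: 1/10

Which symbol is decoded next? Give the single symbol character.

Interval width = high − low = 4/25 − 1/25 = 3/25
Scaled code = (code − low) / width = (1/10 − 1/25) / 3/25 = 1/2
  b: [0/1, 1/5) 
  f: [1/5, 4/5) ← scaled code falls here ✓
  d: [4/5, 1/1) 

Answer: f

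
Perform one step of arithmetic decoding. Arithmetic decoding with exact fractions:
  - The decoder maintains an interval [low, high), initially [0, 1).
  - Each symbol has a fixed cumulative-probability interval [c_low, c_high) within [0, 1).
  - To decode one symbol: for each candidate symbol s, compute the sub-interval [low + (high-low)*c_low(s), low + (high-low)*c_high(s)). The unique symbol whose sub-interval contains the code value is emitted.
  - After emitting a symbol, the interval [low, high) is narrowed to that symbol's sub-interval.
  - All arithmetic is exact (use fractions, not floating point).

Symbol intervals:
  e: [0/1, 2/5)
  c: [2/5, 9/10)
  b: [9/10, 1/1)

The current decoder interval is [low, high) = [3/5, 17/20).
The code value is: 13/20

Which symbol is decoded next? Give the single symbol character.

Interval width = high − low = 17/20 − 3/5 = 1/4
Scaled code = (code − low) / width = (13/20 − 3/5) / 1/4 = 1/5
  e: [0/1, 2/5) ← scaled code falls here ✓
  c: [2/5, 9/10) 
  b: [9/10, 1/1) 

Answer: e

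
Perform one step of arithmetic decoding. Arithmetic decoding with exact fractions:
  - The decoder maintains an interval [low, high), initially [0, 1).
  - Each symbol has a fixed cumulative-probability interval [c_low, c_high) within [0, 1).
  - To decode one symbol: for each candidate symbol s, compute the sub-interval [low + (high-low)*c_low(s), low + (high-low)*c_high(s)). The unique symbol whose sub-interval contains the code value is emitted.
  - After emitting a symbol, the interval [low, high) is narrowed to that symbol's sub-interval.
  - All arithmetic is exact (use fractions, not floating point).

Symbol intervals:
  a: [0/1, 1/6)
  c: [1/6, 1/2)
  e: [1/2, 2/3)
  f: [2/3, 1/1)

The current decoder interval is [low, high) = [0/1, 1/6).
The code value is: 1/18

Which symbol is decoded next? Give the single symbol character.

Answer: c

Derivation:
Interval width = high − low = 1/6 − 0/1 = 1/6
Scaled code = (code − low) / width = (1/18 − 0/1) / 1/6 = 1/3
  a: [0/1, 1/6) 
  c: [1/6, 1/2) ← scaled code falls here ✓
  e: [1/2, 2/3) 
  f: [2/3, 1/1) 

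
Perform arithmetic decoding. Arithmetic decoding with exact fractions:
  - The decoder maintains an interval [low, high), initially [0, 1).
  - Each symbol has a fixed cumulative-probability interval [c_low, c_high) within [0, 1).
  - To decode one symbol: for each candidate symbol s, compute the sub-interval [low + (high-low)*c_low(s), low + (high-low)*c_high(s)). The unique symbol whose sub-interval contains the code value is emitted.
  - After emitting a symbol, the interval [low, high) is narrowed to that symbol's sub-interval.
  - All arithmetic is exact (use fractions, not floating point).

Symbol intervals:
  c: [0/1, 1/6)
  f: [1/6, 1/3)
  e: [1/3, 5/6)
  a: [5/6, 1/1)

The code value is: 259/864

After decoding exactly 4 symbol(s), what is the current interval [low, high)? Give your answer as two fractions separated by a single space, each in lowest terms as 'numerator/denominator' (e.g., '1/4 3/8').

Answer: 8/27 131/432

Derivation:
Step 1: interval [0/1, 1/1), width = 1/1 - 0/1 = 1/1
  'c': [0/1 + 1/1*0/1, 0/1 + 1/1*1/6) = [0/1, 1/6)
  'f': [0/1 + 1/1*1/6, 0/1 + 1/1*1/3) = [1/6, 1/3) <- contains code 259/864
  'e': [0/1 + 1/1*1/3, 0/1 + 1/1*5/6) = [1/3, 5/6)
  'a': [0/1 + 1/1*5/6, 0/1 + 1/1*1/1) = [5/6, 1/1)
  emit 'f', narrow to [1/6, 1/3)
Step 2: interval [1/6, 1/3), width = 1/3 - 1/6 = 1/6
  'c': [1/6 + 1/6*0/1, 1/6 + 1/6*1/6) = [1/6, 7/36)
  'f': [1/6 + 1/6*1/6, 1/6 + 1/6*1/3) = [7/36, 2/9)
  'e': [1/6 + 1/6*1/3, 1/6 + 1/6*5/6) = [2/9, 11/36) <- contains code 259/864
  'a': [1/6 + 1/6*5/6, 1/6 + 1/6*1/1) = [11/36, 1/3)
  emit 'e', narrow to [2/9, 11/36)
Step 3: interval [2/9, 11/36), width = 11/36 - 2/9 = 1/12
  'c': [2/9 + 1/12*0/1, 2/9 + 1/12*1/6) = [2/9, 17/72)
  'f': [2/9 + 1/12*1/6, 2/9 + 1/12*1/3) = [17/72, 1/4)
  'e': [2/9 + 1/12*1/3, 2/9 + 1/12*5/6) = [1/4, 7/24)
  'a': [2/9 + 1/12*5/6, 2/9 + 1/12*1/1) = [7/24, 11/36) <- contains code 259/864
  emit 'a', narrow to [7/24, 11/36)
Step 4: interval [7/24, 11/36), width = 11/36 - 7/24 = 1/72
  'c': [7/24 + 1/72*0/1, 7/24 + 1/72*1/6) = [7/24, 127/432)
  'f': [7/24 + 1/72*1/6, 7/24 + 1/72*1/3) = [127/432, 8/27)
  'e': [7/24 + 1/72*1/3, 7/24 + 1/72*5/6) = [8/27, 131/432) <- contains code 259/864
  'a': [7/24 + 1/72*5/6, 7/24 + 1/72*1/1) = [131/432, 11/36)
  emit 'e', narrow to [8/27, 131/432)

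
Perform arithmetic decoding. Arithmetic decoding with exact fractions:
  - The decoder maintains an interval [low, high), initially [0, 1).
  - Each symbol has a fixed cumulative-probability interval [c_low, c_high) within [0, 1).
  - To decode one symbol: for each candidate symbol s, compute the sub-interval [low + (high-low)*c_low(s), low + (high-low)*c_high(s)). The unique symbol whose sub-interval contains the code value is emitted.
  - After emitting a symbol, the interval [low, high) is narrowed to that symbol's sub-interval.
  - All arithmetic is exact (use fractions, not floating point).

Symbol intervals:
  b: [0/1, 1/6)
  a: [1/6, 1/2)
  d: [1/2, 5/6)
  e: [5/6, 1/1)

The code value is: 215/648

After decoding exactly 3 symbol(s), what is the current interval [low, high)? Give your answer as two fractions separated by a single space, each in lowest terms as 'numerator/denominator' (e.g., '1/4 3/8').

Answer: 17/54 1/3

Derivation:
Step 1: interval [0/1, 1/1), width = 1/1 - 0/1 = 1/1
  'b': [0/1 + 1/1*0/1, 0/1 + 1/1*1/6) = [0/1, 1/6)
  'a': [0/1 + 1/1*1/6, 0/1 + 1/1*1/2) = [1/6, 1/2) <- contains code 215/648
  'd': [0/1 + 1/1*1/2, 0/1 + 1/1*5/6) = [1/2, 5/6)
  'e': [0/1 + 1/1*5/6, 0/1 + 1/1*1/1) = [5/6, 1/1)
  emit 'a', narrow to [1/6, 1/2)
Step 2: interval [1/6, 1/2), width = 1/2 - 1/6 = 1/3
  'b': [1/6 + 1/3*0/1, 1/6 + 1/3*1/6) = [1/6, 2/9)
  'a': [1/6 + 1/3*1/6, 1/6 + 1/3*1/2) = [2/9, 1/3) <- contains code 215/648
  'd': [1/6 + 1/3*1/2, 1/6 + 1/3*5/6) = [1/3, 4/9)
  'e': [1/6 + 1/3*5/6, 1/6 + 1/3*1/1) = [4/9, 1/2)
  emit 'a', narrow to [2/9, 1/3)
Step 3: interval [2/9, 1/3), width = 1/3 - 2/9 = 1/9
  'b': [2/9 + 1/9*0/1, 2/9 + 1/9*1/6) = [2/9, 13/54)
  'a': [2/9 + 1/9*1/6, 2/9 + 1/9*1/2) = [13/54, 5/18)
  'd': [2/9 + 1/9*1/2, 2/9 + 1/9*5/6) = [5/18, 17/54)
  'e': [2/9 + 1/9*5/6, 2/9 + 1/9*1/1) = [17/54, 1/3) <- contains code 215/648
  emit 'e', narrow to [17/54, 1/3)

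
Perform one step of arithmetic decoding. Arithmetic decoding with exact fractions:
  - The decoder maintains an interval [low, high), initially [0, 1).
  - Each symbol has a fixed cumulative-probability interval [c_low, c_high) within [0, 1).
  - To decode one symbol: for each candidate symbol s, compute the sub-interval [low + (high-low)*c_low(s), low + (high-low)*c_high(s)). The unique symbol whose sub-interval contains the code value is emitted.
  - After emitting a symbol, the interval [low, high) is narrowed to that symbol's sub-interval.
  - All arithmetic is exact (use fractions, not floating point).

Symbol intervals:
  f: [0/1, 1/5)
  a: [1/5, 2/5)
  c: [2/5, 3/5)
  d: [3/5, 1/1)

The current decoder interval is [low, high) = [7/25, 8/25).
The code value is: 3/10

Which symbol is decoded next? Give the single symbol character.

Answer: c

Derivation:
Interval width = high − low = 8/25 − 7/25 = 1/25
Scaled code = (code − low) / width = (3/10 − 7/25) / 1/25 = 1/2
  f: [0/1, 1/5) 
  a: [1/5, 2/5) 
  c: [2/5, 3/5) ← scaled code falls here ✓
  d: [3/5, 1/1) 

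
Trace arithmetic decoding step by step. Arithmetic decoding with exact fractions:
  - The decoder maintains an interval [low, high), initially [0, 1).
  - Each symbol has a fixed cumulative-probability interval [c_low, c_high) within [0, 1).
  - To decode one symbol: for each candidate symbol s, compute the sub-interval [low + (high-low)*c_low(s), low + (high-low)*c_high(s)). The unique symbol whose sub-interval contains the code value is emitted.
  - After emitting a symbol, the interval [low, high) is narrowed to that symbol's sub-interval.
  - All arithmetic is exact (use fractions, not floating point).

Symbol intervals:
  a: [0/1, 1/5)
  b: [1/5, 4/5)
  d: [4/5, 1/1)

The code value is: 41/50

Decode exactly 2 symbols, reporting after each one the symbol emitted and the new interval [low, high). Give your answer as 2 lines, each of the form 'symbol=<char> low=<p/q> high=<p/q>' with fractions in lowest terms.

Answer: symbol=d low=4/5 high=1/1
symbol=a low=4/5 high=21/25

Derivation:
Step 1: interval [0/1, 1/1), width = 1/1 - 0/1 = 1/1
  'a': [0/1 + 1/1*0/1, 0/1 + 1/1*1/5) = [0/1, 1/5)
  'b': [0/1 + 1/1*1/5, 0/1 + 1/1*4/5) = [1/5, 4/5)
  'd': [0/1 + 1/1*4/5, 0/1 + 1/1*1/1) = [4/5, 1/1) <- contains code 41/50
  emit 'd', narrow to [4/5, 1/1)
Step 2: interval [4/5, 1/1), width = 1/1 - 4/5 = 1/5
  'a': [4/5 + 1/5*0/1, 4/5 + 1/5*1/5) = [4/5, 21/25) <- contains code 41/50
  'b': [4/5 + 1/5*1/5, 4/5 + 1/5*4/5) = [21/25, 24/25)
  'd': [4/5 + 1/5*4/5, 4/5 + 1/5*1/1) = [24/25, 1/1)
  emit 'a', narrow to [4/5, 21/25)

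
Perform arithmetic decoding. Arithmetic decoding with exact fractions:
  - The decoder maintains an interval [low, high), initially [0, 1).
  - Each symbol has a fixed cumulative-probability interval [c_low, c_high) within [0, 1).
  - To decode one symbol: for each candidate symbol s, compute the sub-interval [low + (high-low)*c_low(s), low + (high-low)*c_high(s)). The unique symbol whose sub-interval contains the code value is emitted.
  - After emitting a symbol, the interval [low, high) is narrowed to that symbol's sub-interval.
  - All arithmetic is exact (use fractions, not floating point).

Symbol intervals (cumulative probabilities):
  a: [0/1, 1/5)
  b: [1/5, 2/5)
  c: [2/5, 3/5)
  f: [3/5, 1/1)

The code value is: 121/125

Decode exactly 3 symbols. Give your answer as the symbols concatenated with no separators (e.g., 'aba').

Answer: fff

Derivation:
Step 1: interval [0/1, 1/1), width = 1/1 - 0/1 = 1/1
  'a': [0/1 + 1/1*0/1, 0/1 + 1/1*1/5) = [0/1, 1/5)
  'b': [0/1 + 1/1*1/5, 0/1 + 1/1*2/5) = [1/5, 2/5)
  'c': [0/1 + 1/1*2/5, 0/1 + 1/1*3/5) = [2/5, 3/5)
  'f': [0/1 + 1/1*3/5, 0/1 + 1/1*1/1) = [3/5, 1/1) <- contains code 121/125
  emit 'f', narrow to [3/5, 1/1)
Step 2: interval [3/5, 1/1), width = 1/1 - 3/5 = 2/5
  'a': [3/5 + 2/5*0/1, 3/5 + 2/5*1/5) = [3/5, 17/25)
  'b': [3/5 + 2/5*1/5, 3/5 + 2/5*2/5) = [17/25, 19/25)
  'c': [3/5 + 2/5*2/5, 3/5 + 2/5*3/5) = [19/25, 21/25)
  'f': [3/5 + 2/5*3/5, 3/5 + 2/5*1/1) = [21/25, 1/1) <- contains code 121/125
  emit 'f', narrow to [21/25, 1/1)
Step 3: interval [21/25, 1/1), width = 1/1 - 21/25 = 4/25
  'a': [21/25 + 4/25*0/1, 21/25 + 4/25*1/5) = [21/25, 109/125)
  'b': [21/25 + 4/25*1/5, 21/25 + 4/25*2/5) = [109/125, 113/125)
  'c': [21/25 + 4/25*2/5, 21/25 + 4/25*3/5) = [113/125, 117/125)
  'f': [21/25 + 4/25*3/5, 21/25 + 4/25*1/1) = [117/125, 1/1) <- contains code 121/125
  emit 'f', narrow to [117/125, 1/1)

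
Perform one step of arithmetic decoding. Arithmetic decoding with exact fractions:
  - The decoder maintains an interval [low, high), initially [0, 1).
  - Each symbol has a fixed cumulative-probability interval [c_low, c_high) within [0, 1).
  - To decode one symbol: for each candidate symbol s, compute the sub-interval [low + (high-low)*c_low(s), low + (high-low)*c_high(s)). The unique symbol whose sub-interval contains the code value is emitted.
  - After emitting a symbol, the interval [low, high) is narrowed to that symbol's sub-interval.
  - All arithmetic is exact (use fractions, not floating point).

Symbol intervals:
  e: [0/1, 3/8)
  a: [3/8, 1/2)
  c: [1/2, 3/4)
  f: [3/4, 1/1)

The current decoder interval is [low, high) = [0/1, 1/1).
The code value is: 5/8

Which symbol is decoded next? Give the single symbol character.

Answer: c

Derivation:
Interval width = high − low = 1/1 − 0/1 = 1/1
Scaled code = (code − low) / width = (5/8 − 0/1) / 1/1 = 5/8
  e: [0/1, 3/8) 
  a: [3/8, 1/2) 
  c: [1/2, 3/4) ← scaled code falls here ✓
  f: [3/4, 1/1) 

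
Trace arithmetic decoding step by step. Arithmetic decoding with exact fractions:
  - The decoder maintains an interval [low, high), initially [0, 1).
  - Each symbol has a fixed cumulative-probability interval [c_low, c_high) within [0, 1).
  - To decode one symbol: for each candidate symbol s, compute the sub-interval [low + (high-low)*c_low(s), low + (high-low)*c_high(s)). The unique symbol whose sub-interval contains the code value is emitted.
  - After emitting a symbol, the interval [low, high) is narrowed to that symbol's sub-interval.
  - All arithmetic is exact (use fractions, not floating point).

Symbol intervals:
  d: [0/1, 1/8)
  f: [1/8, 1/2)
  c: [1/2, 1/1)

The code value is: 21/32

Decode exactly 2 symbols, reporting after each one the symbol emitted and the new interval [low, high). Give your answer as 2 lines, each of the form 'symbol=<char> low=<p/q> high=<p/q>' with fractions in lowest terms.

Step 1: interval [0/1, 1/1), width = 1/1 - 0/1 = 1/1
  'd': [0/1 + 1/1*0/1, 0/1 + 1/1*1/8) = [0/1, 1/8)
  'f': [0/1 + 1/1*1/8, 0/1 + 1/1*1/2) = [1/8, 1/2)
  'c': [0/1 + 1/1*1/2, 0/1 + 1/1*1/1) = [1/2, 1/1) <- contains code 21/32
  emit 'c', narrow to [1/2, 1/1)
Step 2: interval [1/2, 1/1), width = 1/1 - 1/2 = 1/2
  'd': [1/2 + 1/2*0/1, 1/2 + 1/2*1/8) = [1/2, 9/16)
  'f': [1/2 + 1/2*1/8, 1/2 + 1/2*1/2) = [9/16, 3/4) <- contains code 21/32
  'c': [1/2 + 1/2*1/2, 1/2 + 1/2*1/1) = [3/4, 1/1)
  emit 'f', narrow to [9/16, 3/4)

Answer: symbol=c low=1/2 high=1/1
symbol=f low=9/16 high=3/4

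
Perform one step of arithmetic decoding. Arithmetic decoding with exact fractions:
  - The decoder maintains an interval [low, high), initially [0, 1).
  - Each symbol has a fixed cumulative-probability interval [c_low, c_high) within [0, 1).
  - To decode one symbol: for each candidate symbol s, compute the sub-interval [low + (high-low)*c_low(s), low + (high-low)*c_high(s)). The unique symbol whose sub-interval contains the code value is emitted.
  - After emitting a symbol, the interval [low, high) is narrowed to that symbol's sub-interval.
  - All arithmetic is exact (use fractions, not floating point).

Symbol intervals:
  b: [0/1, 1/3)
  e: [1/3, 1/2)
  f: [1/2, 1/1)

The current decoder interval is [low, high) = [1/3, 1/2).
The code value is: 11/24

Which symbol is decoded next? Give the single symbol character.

Answer: f

Derivation:
Interval width = high − low = 1/2 − 1/3 = 1/6
Scaled code = (code − low) / width = (11/24 − 1/3) / 1/6 = 3/4
  b: [0/1, 1/3) 
  e: [1/3, 1/2) 
  f: [1/2, 1/1) ← scaled code falls here ✓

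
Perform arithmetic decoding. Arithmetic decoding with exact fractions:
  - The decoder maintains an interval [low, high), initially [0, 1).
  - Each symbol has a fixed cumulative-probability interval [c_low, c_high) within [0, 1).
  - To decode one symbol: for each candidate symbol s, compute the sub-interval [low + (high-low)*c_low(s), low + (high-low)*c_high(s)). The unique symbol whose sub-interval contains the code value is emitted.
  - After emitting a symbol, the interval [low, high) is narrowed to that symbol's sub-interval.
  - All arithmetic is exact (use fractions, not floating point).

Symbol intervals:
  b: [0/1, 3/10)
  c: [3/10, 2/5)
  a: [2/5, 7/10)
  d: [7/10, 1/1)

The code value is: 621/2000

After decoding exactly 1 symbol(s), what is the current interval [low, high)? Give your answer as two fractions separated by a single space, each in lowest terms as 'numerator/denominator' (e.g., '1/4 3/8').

Answer: 3/10 2/5

Derivation:
Step 1: interval [0/1, 1/1), width = 1/1 - 0/1 = 1/1
  'b': [0/1 + 1/1*0/1, 0/1 + 1/1*3/10) = [0/1, 3/10)
  'c': [0/1 + 1/1*3/10, 0/1 + 1/1*2/5) = [3/10, 2/5) <- contains code 621/2000
  'a': [0/1 + 1/1*2/5, 0/1 + 1/1*7/10) = [2/5, 7/10)
  'd': [0/1 + 1/1*7/10, 0/1 + 1/1*1/1) = [7/10, 1/1)
  emit 'c', narrow to [3/10, 2/5)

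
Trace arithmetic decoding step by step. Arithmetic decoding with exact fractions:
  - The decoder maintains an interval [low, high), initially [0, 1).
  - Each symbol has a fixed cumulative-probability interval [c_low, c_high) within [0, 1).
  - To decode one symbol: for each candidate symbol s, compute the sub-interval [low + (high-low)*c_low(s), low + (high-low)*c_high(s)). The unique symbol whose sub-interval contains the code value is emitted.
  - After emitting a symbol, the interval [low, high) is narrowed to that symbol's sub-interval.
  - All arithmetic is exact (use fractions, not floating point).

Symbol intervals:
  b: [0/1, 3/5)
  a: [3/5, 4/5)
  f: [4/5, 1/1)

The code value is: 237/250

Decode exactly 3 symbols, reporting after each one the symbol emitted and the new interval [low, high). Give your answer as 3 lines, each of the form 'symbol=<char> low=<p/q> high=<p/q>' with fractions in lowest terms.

Step 1: interval [0/1, 1/1), width = 1/1 - 0/1 = 1/1
  'b': [0/1 + 1/1*0/1, 0/1 + 1/1*3/5) = [0/1, 3/5)
  'a': [0/1 + 1/1*3/5, 0/1 + 1/1*4/5) = [3/5, 4/5)
  'f': [0/1 + 1/1*4/5, 0/1 + 1/1*1/1) = [4/5, 1/1) <- contains code 237/250
  emit 'f', narrow to [4/5, 1/1)
Step 2: interval [4/5, 1/1), width = 1/1 - 4/5 = 1/5
  'b': [4/5 + 1/5*0/1, 4/5 + 1/5*3/5) = [4/5, 23/25)
  'a': [4/5 + 1/5*3/5, 4/5 + 1/5*4/5) = [23/25, 24/25) <- contains code 237/250
  'f': [4/5 + 1/5*4/5, 4/5 + 1/5*1/1) = [24/25, 1/1)
  emit 'a', narrow to [23/25, 24/25)
Step 3: interval [23/25, 24/25), width = 24/25 - 23/25 = 1/25
  'b': [23/25 + 1/25*0/1, 23/25 + 1/25*3/5) = [23/25, 118/125)
  'a': [23/25 + 1/25*3/5, 23/25 + 1/25*4/5) = [118/125, 119/125) <- contains code 237/250
  'f': [23/25 + 1/25*4/5, 23/25 + 1/25*1/1) = [119/125, 24/25)
  emit 'a', narrow to [118/125, 119/125)

Answer: symbol=f low=4/5 high=1/1
symbol=a low=23/25 high=24/25
symbol=a low=118/125 high=119/125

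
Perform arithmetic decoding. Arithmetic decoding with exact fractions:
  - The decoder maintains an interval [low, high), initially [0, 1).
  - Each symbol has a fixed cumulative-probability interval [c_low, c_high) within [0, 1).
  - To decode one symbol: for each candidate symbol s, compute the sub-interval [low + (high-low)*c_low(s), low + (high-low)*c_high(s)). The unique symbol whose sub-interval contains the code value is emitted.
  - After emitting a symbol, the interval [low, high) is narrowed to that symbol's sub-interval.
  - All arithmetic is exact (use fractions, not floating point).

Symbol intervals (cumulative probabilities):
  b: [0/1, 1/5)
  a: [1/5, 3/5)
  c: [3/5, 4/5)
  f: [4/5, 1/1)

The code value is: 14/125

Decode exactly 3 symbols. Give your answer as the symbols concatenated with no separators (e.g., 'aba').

Step 1: interval [0/1, 1/1), width = 1/1 - 0/1 = 1/1
  'b': [0/1 + 1/1*0/1, 0/1 + 1/1*1/5) = [0/1, 1/5) <- contains code 14/125
  'a': [0/1 + 1/1*1/5, 0/1 + 1/1*3/5) = [1/5, 3/5)
  'c': [0/1 + 1/1*3/5, 0/1 + 1/1*4/5) = [3/5, 4/5)
  'f': [0/1 + 1/1*4/5, 0/1 + 1/1*1/1) = [4/5, 1/1)
  emit 'b', narrow to [0/1, 1/5)
Step 2: interval [0/1, 1/5), width = 1/5 - 0/1 = 1/5
  'b': [0/1 + 1/5*0/1, 0/1 + 1/5*1/5) = [0/1, 1/25)
  'a': [0/1 + 1/5*1/5, 0/1 + 1/5*3/5) = [1/25, 3/25) <- contains code 14/125
  'c': [0/1 + 1/5*3/5, 0/1 + 1/5*4/5) = [3/25, 4/25)
  'f': [0/1 + 1/5*4/5, 0/1 + 1/5*1/1) = [4/25, 1/5)
  emit 'a', narrow to [1/25, 3/25)
Step 3: interval [1/25, 3/25), width = 3/25 - 1/25 = 2/25
  'b': [1/25 + 2/25*0/1, 1/25 + 2/25*1/5) = [1/25, 7/125)
  'a': [1/25 + 2/25*1/5, 1/25 + 2/25*3/5) = [7/125, 11/125)
  'c': [1/25 + 2/25*3/5, 1/25 + 2/25*4/5) = [11/125, 13/125)
  'f': [1/25 + 2/25*4/5, 1/25 + 2/25*1/1) = [13/125, 3/25) <- contains code 14/125
  emit 'f', narrow to [13/125, 3/25)

Answer: baf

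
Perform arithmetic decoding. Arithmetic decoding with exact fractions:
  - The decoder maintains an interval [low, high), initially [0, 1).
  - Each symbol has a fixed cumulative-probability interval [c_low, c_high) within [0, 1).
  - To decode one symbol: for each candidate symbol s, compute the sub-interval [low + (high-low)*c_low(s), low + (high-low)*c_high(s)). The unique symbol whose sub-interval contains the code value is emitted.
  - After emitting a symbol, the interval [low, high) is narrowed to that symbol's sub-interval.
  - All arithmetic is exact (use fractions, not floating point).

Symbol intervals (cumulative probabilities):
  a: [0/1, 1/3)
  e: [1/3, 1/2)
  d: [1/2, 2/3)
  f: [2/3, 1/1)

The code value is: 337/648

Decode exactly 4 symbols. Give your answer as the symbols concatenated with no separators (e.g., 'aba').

Answer: daea

Derivation:
Step 1: interval [0/1, 1/1), width = 1/1 - 0/1 = 1/1
  'a': [0/1 + 1/1*0/1, 0/1 + 1/1*1/3) = [0/1, 1/3)
  'e': [0/1 + 1/1*1/3, 0/1 + 1/1*1/2) = [1/3, 1/2)
  'd': [0/1 + 1/1*1/2, 0/1 + 1/1*2/3) = [1/2, 2/3) <- contains code 337/648
  'f': [0/1 + 1/1*2/3, 0/1 + 1/1*1/1) = [2/3, 1/1)
  emit 'd', narrow to [1/2, 2/3)
Step 2: interval [1/2, 2/3), width = 2/3 - 1/2 = 1/6
  'a': [1/2 + 1/6*0/1, 1/2 + 1/6*1/3) = [1/2, 5/9) <- contains code 337/648
  'e': [1/2 + 1/6*1/3, 1/2 + 1/6*1/2) = [5/9, 7/12)
  'd': [1/2 + 1/6*1/2, 1/2 + 1/6*2/3) = [7/12, 11/18)
  'f': [1/2 + 1/6*2/3, 1/2 + 1/6*1/1) = [11/18, 2/3)
  emit 'a', narrow to [1/2, 5/9)
Step 3: interval [1/2, 5/9), width = 5/9 - 1/2 = 1/18
  'a': [1/2 + 1/18*0/1, 1/2 + 1/18*1/3) = [1/2, 14/27)
  'e': [1/2 + 1/18*1/3, 1/2 + 1/18*1/2) = [14/27, 19/36) <- contains code 337/648
  'd': [1/2 + 1/18*1/2, 1/2 + 1/18*2/3) = [19/36, 29/54)
  'f': [1/2 + 1/18*2/3, 1/2 + 1/18*1/1) = [29/54, 5/9)
  emit 'e', narrow to [14/27, 19/36)
Step 4: interval [14/27, 19/36), width = 19/36 - 14/27 = 1/108
  'a': [14/27 + 1/108*0/1, 14/27 + 1/108*1/3) = [14/27, 169/324) <- contains code 337/648
  'e': [14/27 + 1/108*1/3, 14/27 + 1/108*1/2) = [169/324, 113/216)
  'd': [14/27 + 1/108*1/2, 14/27 + 1/108*2/3) = [113/216, 85/162)
  'f': [14/27 + 1/108*2/3, 14/27 + 1/108*1/1) = [85/162, 19/36)
  emit 'a', narrow to [14/27, 169/324)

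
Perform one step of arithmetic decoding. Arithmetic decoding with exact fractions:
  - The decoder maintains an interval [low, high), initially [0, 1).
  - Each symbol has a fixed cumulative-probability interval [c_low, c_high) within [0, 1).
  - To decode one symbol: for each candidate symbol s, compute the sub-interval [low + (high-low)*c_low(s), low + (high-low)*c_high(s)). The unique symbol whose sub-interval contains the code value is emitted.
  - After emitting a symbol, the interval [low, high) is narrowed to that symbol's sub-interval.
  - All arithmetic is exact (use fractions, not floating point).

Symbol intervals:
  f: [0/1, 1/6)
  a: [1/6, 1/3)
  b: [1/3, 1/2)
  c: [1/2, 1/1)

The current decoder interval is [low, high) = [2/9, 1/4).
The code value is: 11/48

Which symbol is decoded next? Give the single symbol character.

Answer: a

Derivation:
Interval width = high − low = 1/4 − 2/9 = 1/36
Scaled code = (code − low) / width = (11/48 − 2/9) / 1/36 = 1/4
  f: [0/1, 1/6) 
  a: [1/6, 1/3) ← scaled code falls here ✓
  b: [1/3, 1/2) 
  c: [1/2, 1/1) 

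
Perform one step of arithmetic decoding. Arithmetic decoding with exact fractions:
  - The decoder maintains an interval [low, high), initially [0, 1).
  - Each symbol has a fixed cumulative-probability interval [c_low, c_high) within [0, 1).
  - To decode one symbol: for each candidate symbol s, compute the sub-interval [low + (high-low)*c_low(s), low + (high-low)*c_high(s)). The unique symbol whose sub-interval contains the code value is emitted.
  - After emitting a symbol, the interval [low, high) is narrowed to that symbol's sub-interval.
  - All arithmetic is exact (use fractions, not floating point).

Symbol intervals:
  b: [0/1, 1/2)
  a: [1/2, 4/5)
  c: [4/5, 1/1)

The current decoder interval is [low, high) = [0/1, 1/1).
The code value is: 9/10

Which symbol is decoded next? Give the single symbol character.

Answer: c

Derivation:
Interval width = high − low = 1/1 − 0/1 = 1/1
Scaled code = (code − low) / width = (9/10 − 0/1) / 1/1 = 9/10
  b: [0/1, 1/2) 
  a: [1/2, 4/5) 
  c: [4/5, 1/1) ← scaled code falls here ✓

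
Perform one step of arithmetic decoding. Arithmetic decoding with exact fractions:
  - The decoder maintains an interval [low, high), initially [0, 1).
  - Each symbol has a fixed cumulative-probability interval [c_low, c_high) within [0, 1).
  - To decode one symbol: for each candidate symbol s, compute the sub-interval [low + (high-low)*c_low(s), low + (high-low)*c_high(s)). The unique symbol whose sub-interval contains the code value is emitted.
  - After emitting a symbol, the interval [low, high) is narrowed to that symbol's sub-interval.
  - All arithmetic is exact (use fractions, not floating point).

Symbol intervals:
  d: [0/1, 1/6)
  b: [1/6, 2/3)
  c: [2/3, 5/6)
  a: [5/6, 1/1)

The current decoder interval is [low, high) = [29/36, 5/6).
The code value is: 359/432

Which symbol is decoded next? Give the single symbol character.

Interval width = high − low = 5/6 − 29/36 = 1/36
Scaled code = (code − low) / width = (359/432 − 29/36) / 1/36 = 11/12
  d: [0/1, 1/6) 
  b: [1/6, 2/3) 
  c: [2/3, 5/6) 
  a: [5/6, 1/1) ← scaled code falls here ✓

Answer: a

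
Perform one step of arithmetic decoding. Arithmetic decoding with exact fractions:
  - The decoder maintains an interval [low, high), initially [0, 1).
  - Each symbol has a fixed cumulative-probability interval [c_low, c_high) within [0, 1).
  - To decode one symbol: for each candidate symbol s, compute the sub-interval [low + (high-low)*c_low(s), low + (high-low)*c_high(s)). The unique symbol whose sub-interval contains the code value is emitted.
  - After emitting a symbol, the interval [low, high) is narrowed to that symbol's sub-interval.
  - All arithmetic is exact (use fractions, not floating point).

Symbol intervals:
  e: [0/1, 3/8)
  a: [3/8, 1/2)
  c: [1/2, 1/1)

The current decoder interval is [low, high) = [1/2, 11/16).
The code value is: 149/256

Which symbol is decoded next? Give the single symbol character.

Answer: a

Derivation:
Interval width = high − low = 11/16 − 1/2 = 3/16
Scaled code = (code − low) / width = (149/256 − 1/2) / 3/16 = 7/16
  e: [0/1, 3/8) 
  a: [3/8, 1/2) ← scaled code falls here ✓
  c: [1/2, 1/1) 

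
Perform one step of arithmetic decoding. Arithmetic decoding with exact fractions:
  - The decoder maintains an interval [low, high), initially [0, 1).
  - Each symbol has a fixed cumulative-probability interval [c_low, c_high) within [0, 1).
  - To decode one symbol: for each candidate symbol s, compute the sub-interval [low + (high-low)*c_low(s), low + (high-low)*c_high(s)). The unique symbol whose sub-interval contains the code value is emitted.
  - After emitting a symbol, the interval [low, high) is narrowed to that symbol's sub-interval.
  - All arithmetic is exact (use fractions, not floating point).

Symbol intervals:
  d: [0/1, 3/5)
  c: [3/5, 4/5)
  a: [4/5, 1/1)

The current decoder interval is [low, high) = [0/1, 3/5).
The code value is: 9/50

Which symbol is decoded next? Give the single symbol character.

Answer: d

Derivation:
Interval width = high − low = 3/5 − 0/1 = 3/5
Scaled code = (code − low) / width = (9/50 − 0/1) / 3/5 = 3/10
  d: [0/1, 3/5) ← scaled code falls here ✓
  c: [3/5, 4/5) 
  a: [4/5, 1/1) 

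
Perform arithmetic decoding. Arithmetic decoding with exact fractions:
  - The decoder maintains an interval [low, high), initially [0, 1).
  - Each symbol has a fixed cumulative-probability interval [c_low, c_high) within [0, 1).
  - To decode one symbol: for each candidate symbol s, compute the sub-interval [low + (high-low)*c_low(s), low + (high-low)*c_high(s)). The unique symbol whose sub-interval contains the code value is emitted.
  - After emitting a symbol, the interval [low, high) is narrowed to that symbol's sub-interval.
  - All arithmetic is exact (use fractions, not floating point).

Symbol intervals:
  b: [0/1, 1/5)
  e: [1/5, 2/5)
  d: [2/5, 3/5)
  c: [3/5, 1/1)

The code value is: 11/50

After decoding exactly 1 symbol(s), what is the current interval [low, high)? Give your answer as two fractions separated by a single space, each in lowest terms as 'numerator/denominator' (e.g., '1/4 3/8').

Answer: 1/5 2/5

Derivation:
Step 1: interval [0/1, 1/1), width = 1/1 - 0/1 = 1/1
  'b': [0/1 + 1/1*0/1, 0/1 + 1/1*1/5) = [0/1, 1/5)
  'e': [0/1 + 1/1*1/5, 0/1 + 1/1*2/5) = [1/5, 2/5) <- contains code 11/50
  'd': [0/1 + 1/1*2/5, 0/1 + 1/1*3/5) = [2/5, 3/5)
  'c': [0/1 + 1/1*3/5, 0/1 + 1/1*1/1) = [3/5, 1/1)
  emit 'e', narrow to [1/5, 2/5)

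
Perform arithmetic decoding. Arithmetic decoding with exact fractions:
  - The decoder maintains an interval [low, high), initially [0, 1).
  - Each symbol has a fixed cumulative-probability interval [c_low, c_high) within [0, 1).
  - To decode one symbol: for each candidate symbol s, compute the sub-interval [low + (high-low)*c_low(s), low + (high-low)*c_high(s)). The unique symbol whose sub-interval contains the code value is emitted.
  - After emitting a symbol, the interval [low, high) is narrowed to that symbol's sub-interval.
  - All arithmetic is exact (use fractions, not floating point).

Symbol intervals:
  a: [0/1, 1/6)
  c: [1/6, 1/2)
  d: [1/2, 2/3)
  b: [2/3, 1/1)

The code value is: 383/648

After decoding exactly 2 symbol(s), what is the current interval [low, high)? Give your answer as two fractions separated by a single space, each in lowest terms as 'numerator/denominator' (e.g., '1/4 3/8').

Answer: 7/12 11/18

Derivation:
Step 1: interval [0/1, 1/1), width = 1/1 - 0/1 = 1/1
  'a': [0/1 + 1/1*0/1, 0/1 + 1/1*1/6) = [0/1, 1/6)
  'c': [0/1 + 1/1*1/6, 0/1 + 1/1*1/2) = [1/6, 1/2)
  'd': [0/1 + 1/1*1/2, 0/1 + 1/1*2/3) = [1/2, 2/3) <- contains code 383/648
  'b': [0/1 + 1/1*2/3, 0/1 + 1/1*1/1) = [2/3, 1/1)
  emit 'd', narrow to [1/2, 2/3)
Step 2: interval [1/2, 2/3), width = 2/3 - 1/2 = 1/6
  'a': [1/2 + 1/6*0/1, 1/2 + 1/6*1/6) = [1/2, 19/36)
  'c': [1/2 + 1/6*1/6, 1/2 + 1/6*1/2) = [19/36, 7/12)
  'd': [1/2 + 1/6*1/2, 1/2 + 1/6*2/3) = [7/12, 11/18) <- contains code 383/648
  'b': [1/2 + 1/6*2/3, 1/2 + 1/6*1/1) = [11/18, 2/3)
  emit 'd', narrow to [7/12, 11/18)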